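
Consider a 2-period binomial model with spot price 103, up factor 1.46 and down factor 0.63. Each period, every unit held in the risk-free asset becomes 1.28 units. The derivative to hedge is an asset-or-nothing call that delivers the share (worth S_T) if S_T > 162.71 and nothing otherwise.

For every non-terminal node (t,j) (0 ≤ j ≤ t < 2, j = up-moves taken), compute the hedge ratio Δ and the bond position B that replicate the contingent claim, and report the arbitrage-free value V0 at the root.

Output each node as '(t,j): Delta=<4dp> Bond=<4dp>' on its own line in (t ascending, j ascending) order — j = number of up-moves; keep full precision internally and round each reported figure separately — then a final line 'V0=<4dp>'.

No-arbitrage ⇒ martingale measure with p* = (R−d)/(u−d) = 0.7831.
Terminal payoffs: V(2,0)=0.0000, V(2,1)=0.0000, V(2,2)=219.5548
(1,0): S=64.8900. Δ = (V_up−V_dn)/(S_up−S_dn) = (0.0000−0.0000)/(94.7394−40.8807) = 0.0000. V = [p*·0.0000 + (1−p*)·0.0000]/1.28 = 0.0000. B = V − Δ·S = 0.0000.
(1,1): S=150.3800. Δ = (V_up−V_dn)/(S_up−S_dn) = (219.5548−0.0000)/(219.5548−94.7394) = 1.7590. V = [p*·219.5548 + (1−p*)·0.0000]/1.28 = 134.3285. B = V − Δ·S = -130.1953.
(0,0): S=103.0000. Δ = (V_up−V_dn)/(S_up−S_dn) = (134.3285−0.0000)/(150.3800−64.8900) = 1.5713. V = [p*·134.3285 + (1−p*)·0.0000]/1.28 = 82.1852. B = V − Δ·S = -79.6564.
Each (Δ,B) replicates both successor values, so the strategy is self-financing and V0 is arbitrage-free.

(0,0): Delta=1.5713 Bond=-79.6564
(1,0): Delta=0.0000 Bond=0.0000
(1,1): Delta=1.7590 Bond=-130.1953
V0=82.1852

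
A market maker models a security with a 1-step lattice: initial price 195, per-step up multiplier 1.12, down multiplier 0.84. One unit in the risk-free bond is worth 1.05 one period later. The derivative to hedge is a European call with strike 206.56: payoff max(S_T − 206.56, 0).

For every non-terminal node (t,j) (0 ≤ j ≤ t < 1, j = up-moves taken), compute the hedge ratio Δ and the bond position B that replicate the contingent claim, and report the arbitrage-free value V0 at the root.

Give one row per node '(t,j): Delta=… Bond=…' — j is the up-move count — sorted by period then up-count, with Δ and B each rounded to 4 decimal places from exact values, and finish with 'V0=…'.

Since d<R<u, set p* = (R−d)/(u−d) = 0.7500; price each node as the discounted p*-expectation of its children.
Payoff layer (t=1): V(1,0)=0.0000, V(1,1)=11.8400
(0,0): S=195.0000. Δ = (V_up−V_dn)/(S_up−S_dn) = (11.8400−0.0000)/(218.4000−163.8000) = 0.2168. V = [p*·11.8400 + (1−p*)·0.0000]/1.05 = 8.4571. B = V − Δ·S = -33.8286.
Self-financing check: at every node Δ·S+B equals the discounted successor values.

(0,0): Delta=0.2168 Bond=-33.8286
V0=8.4571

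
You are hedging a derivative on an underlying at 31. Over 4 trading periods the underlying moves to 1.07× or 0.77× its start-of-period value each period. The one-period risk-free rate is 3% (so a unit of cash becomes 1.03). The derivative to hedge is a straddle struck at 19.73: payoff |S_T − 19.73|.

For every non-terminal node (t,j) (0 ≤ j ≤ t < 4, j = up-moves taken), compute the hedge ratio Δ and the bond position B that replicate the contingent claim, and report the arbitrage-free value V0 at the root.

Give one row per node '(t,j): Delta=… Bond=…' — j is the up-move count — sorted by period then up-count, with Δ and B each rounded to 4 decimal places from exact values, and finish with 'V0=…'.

Since d<R<u, set p* = (R−d)/(u−d) = 0.8667; price each node as the discounted p*-expectation of its children.
Terminal payoffs: V(4,0)=8.8326, V(4,1)=4.5868, V(4,2)=1.3131, V(4,3)=9.5118, V(4,4)=20.9047
Node (3,0) S=14.1525: V=(p*·4.5868+(1−p*)·8.8326)/1.03=5.0028; Δ=(4.5868−8.8326)/(15.1432−10.8974)=-1.0000; B=V−Δ·S=19.1553
Node (3,1) S=19.6665: V=(p*·1.3131+(1−p*)·4.5868)/1.03=1.6987; Δ=(1.3131−4.5868)/(21.0431−15.1432)=-0.5549; B=V−Δ·S=12.6109
Node (3,2) S=27.3288: V=(p*·9.5118+(1−p*)·1.3131)/1.03=8.1734; Δ=(9.5118−1.3131)/(29.2418−21.0431)=1.0000; B=V−Δ·S=-19.1553
Node (3,3) S=37.9763: V=(p*·20.9047+(1−p*)·9.5118)/1.03=18.8210; Δ=(20.9047−9.5118)/(40.6347−29.2418)=1.0000; B=V−Δ·S=-19.1553
Node (2,0) S=18.3799: V=(p*·1.6987+(1−p*)·5.0028)/1.03=2.0769; Δ=(1.6987−5.0028)/(19.6665−14.1525)=-0.5992; B=V−Δ·S=13.0907
Node (2,1) S=25.5409: V=(p*·8.1734+(1−p*)·1.6987)/1.03=7.0972; Δ=(8.1734−1.6987)/(27.3288−19.6665)=0.8450; B=V−Δ·S=-14.4853
Node (2,2) S=35.4919: V=(p*·18.8210+(1−p*)·8.1734)/1.03=16.8945; Δ=(18.8210−8.1734)/(37.9763−27.3288)=1.0000; B=V−Δ·S=-18.5974
Node (1,0) S=23.8700: V=(p*·7.0972+(1−p*)·2.0769)/1.03=6.2406; Δ=(7.0972−2.0769)/(25.5409−18.3799)=0.7011; B=V−Δ·S=-10.4937
Node (1,1) S=33.1700: V=(p*·16.8945+(1−p*)·7.0972)/1.03=15.1342; Δ=(16.8945−7.0972)/(35.4919−25.5409)=0.9846; B=V−Δ·S=-17.5234
Node (0,0) S=31.0000: V=(p*·15.1342+(1−p*)·6.2406)/1.03=13.5421; Δ=(15.1342−6.2406)/(33.1700−23.8700)=0.9563; B=V−Δ·S=-16.1030
Each (Δ,B) replicates both successor values, so the strategy is self-financing and V0 is arbitrage-free.

(0,0): Delta=0.9563 Bond=-16.1030
(1,0): Delta=0.7011 Bond=-10.4937
(1,1): Delta=0.9846 Bond=-17.5234
(2,0): Delta=-0.5992 Bond=13.0907
(2,1): Delta=0.8450 Bond=-14.4853
(2,2): Delta=1.0000 Bond=-18.5974
(3,0): Delta=-1.0000 Bond=19.1553
(3,1): Delta=-0.5549 Bond=12.6109
(3,2): Delta=1.0000 Bond=-19.1553
(3,3): Delta=1.0000 Bond=-19.1553
V0=13.5421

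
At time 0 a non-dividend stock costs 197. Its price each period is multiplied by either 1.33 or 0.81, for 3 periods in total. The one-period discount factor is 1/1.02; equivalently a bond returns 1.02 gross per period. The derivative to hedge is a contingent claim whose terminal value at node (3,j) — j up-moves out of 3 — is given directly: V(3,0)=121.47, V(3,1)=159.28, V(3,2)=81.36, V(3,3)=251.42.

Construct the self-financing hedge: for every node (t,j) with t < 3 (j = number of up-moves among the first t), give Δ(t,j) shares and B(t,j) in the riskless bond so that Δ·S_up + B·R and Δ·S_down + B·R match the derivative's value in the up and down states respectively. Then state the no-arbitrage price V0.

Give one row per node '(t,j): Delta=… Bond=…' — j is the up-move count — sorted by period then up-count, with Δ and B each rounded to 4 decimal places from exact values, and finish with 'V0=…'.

Under the risk-neutral measure, an up-move has probability p* = (R−d)/(u−d) = 0.4038 and values discount at R = 1.02.
Payoff layer (t=3): V(3,0)=121.4700, V(3,1)=159.2800, V(3,2)=81.3600, V(3,3)=251.4200
(2,0): S=129.2517. Δ = (V_up−V_dn)/(S_up−S_dn) = (159.2800−121.4700)/(171.9048−104.6939) = 0.5626. V = [p*·159.2800 + (1−p*)·121.4700]/1.02 = 134.0583. B = V − Δ·S = 61.3467.
(2,1): S=212.2281. Δ = (V_up−V_dn)/(S_up−S_dn) = (81.3600−159.2800)/(282.2634−171.9048) = -0.7061. V = [p*·81.3600 + (1−p*)·159.2800]/1.02 = 125.3062. B = V − Δ·S = 275.1523.
(2,2): S=348.4733. Δ = (V_up−V_dn)/(S_up−S_dn) = (251.4200−81.3600)/(463.4695−282.2634) = 0.9385. V = [p*·251.4200 + (1−p*)·81.3600]/1.02 = 147.0962. B = V − Δ·S = -179.9423.
(1,0): S=159.5700. Δ = (V_up−V_dn)/(S_up−S_dn) = (125.3062−134.0583)/(212.2281−129.2517) = -0.1055. V = [p*·125.3062 + (1−p*)·134.0583]/1.02 = 127.9645. B = V − Δ·S = 144.7954.
(1,1): S=262.0100. Δ = (V_up−V_dn)/(S_up−S_dn) = (147.0962−125.3062)/(348.4733−212.2281) = 0.1599. V = [p*·147.0962 + (1−p*)·125.3062]/1.02 = 131.4765. B = V − Δ·S = 89.5727.
(0,0): S=197.0000. Δ = (V_up−V_dn)/(S_up−S_dn) = (131.4765−127.9645)/(262.0100−159.5700) = 0.0343. V = [p*·131.4765 + (1−p*)·127.9645]/1.02 = 126.8459. B = V − Δ·S = 120.0921.
Root portfolio cost Δ·197+B reproduces V0=126.8459.

(0,0): Delta=0.0343 Bond=120.0921
(1,0): Delta=-0.1055 Bond=144.7954
(1,1): Delta=0.1599 Bond=89.5727
(2,0): Delta=0.5626 Bond=61.3467
(2,1): Delta=-0.7061 Bond=275.1523
(2,2): Delta=0.9385 Bond=-179.9423
V0=126.8459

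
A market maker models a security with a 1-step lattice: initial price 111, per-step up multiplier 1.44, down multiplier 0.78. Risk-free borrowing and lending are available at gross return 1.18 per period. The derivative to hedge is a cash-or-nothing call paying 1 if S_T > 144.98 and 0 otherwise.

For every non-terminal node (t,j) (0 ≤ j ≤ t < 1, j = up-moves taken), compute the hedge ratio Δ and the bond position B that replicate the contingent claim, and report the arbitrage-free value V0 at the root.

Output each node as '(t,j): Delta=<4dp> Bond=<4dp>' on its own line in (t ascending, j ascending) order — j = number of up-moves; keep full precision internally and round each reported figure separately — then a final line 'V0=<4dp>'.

The replicating-portfolio and risk-neutral prices coincide; use p* = (1.18−0.78)/(1.44−0.78) = 0.6061 for the latter.
Payoff layer (t=1): V(1,0)=0.0000, V(1,1)=1.0000
  t=0,j=0: stock 111.0000 → up 159.8400 (V=1.0000), down 86.5800 (V=0.0000). Price 0.5136; hedge Δ=0.0137, bond B=-1.0015.
Check: Δ(0,0)·S0 + B(0,0) = 0.5136 = V0.

(0,0): Delta=0.0137 Bond=-1.0015
V0=0.5136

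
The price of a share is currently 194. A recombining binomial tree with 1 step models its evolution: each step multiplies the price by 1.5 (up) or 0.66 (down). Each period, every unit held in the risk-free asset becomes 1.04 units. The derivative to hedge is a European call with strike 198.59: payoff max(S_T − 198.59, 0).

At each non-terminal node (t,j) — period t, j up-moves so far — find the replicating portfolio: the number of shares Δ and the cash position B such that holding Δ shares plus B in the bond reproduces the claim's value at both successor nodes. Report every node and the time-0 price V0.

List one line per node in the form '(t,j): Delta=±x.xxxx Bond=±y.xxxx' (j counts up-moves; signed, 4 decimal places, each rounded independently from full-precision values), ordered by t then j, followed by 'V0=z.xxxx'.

(0,0): Delta=0.5671 Bond=-69.8152
V0=40.1967

Risk-neutral probability p* = (R−d)/(u−d) = (1.04−0.66)/(1.5−0.66) = 0.4524.
Terminal values V(1,·): V(1,0)=0.0000, V(1,1)=92.4100
Node (0,0) S=194.0000: V=(p*·92.4100+(1−p*)·0.0000)/1.04=40.1967; Δ=(92.4100−0.0000)/(291.0000−128.0400)=0.5671; B=V−Δ·S=-69.8152
Each (Δ,B) replicates both successor values, so the strategy is self-financing and V0 is arbitrage-free.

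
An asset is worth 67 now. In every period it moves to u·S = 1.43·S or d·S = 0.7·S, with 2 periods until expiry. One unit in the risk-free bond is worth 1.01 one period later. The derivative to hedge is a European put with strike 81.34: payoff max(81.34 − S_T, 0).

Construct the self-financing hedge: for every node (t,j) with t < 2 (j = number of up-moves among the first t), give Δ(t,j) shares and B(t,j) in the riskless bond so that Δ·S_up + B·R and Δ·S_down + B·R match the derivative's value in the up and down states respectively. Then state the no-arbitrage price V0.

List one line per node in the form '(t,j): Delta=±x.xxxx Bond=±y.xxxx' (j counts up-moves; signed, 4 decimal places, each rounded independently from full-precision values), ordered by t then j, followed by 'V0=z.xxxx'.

The replicating-portfolio and risk-neutral prices coincide; use p* = (1.01−0.7)/(1.43−0.7) = 0.4247 for the latter.
Terminal values V(2,·): V(2,0)=48.5100, V(2,1)=14.2730, V(2,2)=0.0000
Node (1,0) S=46.9000: V=(p*·14.2730+(1−p*)·48.5100)/1.01=33.6347; Δ=(14.2730−48.5100)/(67.0670−32.8300)=-1.0000; B=V−Δ·S=80.5347
Node (1,1) S=95.8100: V=(p*·0.0000+(1−p*)·14.2730)/1.01=8.1306; Δ=(0.0000−14.2730)/(137.0083−67.0670)=-0.2041; B=V−Δ·S=27.6826
Node (0,0) S=67.0000: V=(p*·8.1306+(1−p*)·33.6347)/1.01=22.5784; Δ=(8.1306−33.6347)/(95.8100−46.9000)=-0.5214; B=V−Δ·S=57.5155
The time-0 hedge costs 22.5784, which is the no-arbitrage price.

(0,0): Delta=-0.5214 Bond=57.5155
(1,0): Delta=-1.0000 Bond=80.5347
(1,1): Delta=-0.2041 Bond=27.6826
V0=22.5784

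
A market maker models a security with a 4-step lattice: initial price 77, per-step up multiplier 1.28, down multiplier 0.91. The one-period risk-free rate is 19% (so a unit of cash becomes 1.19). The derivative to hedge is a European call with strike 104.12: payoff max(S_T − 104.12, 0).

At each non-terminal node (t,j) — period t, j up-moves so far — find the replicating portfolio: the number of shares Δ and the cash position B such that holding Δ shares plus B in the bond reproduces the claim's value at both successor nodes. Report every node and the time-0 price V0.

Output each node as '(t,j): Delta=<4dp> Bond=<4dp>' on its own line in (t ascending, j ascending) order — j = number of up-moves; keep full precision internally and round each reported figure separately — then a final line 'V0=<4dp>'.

(0,0): Delta=0.9101 Bond=-44.2575
(1,0): Delta=0.6661 Bond=-35.5722
(1,1): Delta=0.9658 Bond=-58.1610
(2,0): Delta=0.0094 Bond=-0.4606
(2,1): Delta=0.8161 Bond=-55.7893
(2,2): Delta=1.0000 Bond=-73.5259
(3,0): Delta=0.0000 Bond=0.0000
(3,1): Delta=0.0116 Bond=-0.7243
(3,2): Delta=1.0000 Bond=-87.4958
(3,3): Delta=1.0000 Bond=-87.4958
V0=25.8166

Since d<R<u, set p* = (R−d)/(u−d) = 0.7568; price each node as the discounted p*-expectation of its children.
At expiry t=4: V(4,0)=0.0000, V(4,1)=0.0000, V(4,2)=0.3504, V(4,3)=42.8274, V(4,4)=102.5753
  t=3,j=0: stock 58.0250 → up 74.2720 (V=0.0000), down 52.8027 (V=0.0000). Price 0.0000; hedge Δ=0.0000, bond B=0.0000.
  t=3,j=1: stock 81.6175 → up 104.4704 (V=0.3504), down 74.2720 (V=0.0000). Price 0.2229; hedge Δ=0.0116, bond B=-0.7243.
  t=3,j=2: stock 114.8027 → up 146.9474 (V=42.8274), down 104.4704 (V=0.3504). Price 27.3069; hedge Δ=1.0000, bond B=-87.4958.
  t=3,j=3: stock 161.4807 → up 206.6953 (V=102.5753), down 146.9474 (V=42.8274). Price 73.9849; hedge Δ=1.0000, bond B=-87.4958.
  t=2,j=0: stock 63.7637 → up 81.6175 (V=0.2229), down 58.0250 (V=0.0000). Price 0.1417; hedge Δ=0.0094, bond B=-0.4606.
  t=2,j=1: stock 89.6896 → up 114.8027 (V=27.3069), down 81.6175 (V=0.2229). Price 17.4108; hedge Δ=0.8161, bond B=-55.7893.
  t=2,j=2: stock 126.1568 → up 161.4807 (V=73.9849), down 114.8027 (V=27.3069). Price 52.6309; hedge Δ=1.0000, bond B=-73.5259.
  t=1,j=0: stock 70.0700 → up 89.6896 (V=17.4108), down 63.7637 (V=0.1417). Price 11.1010; hedge Δ=0.6661, bond B=-35.5722.
  t=1,j=1: stock 98.5600 → up 126.1568 (V=52.6309), down 89.6896 (V=17.4108). Price 37.0285; hedge Δ=0.9658, bond B=-58.1610.
  t=0,j=0: stock 77.0000 → up 98.5600 (V=37.0285), down 70.0700 (V=11.1010). Price 25.8166; hedge Δ=0.9101, bond B=-44.2575.
The time-0 hedge costs 25.8166, which is the no-arbitrage price.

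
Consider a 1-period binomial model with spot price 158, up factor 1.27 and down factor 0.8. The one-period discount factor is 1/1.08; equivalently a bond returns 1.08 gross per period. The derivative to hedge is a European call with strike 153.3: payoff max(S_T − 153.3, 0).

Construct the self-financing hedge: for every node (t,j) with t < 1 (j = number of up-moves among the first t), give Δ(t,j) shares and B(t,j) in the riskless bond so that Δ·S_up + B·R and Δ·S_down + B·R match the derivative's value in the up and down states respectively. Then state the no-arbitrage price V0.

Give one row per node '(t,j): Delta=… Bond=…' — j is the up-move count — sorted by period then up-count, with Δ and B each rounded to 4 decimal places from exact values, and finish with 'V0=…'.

(0,0): Delta=0.6378 Bond=-74.6414
V0=26.1245

Since d<R<u, set p* = (R−d)/(u−d) = 0.5957; price each node as the discounted p*-expectation of its children.
Terminal payoffs: V(1,0)=0.0000, V(1,1)=47.3600
(0,0): S=158.0000. Δ = (V_up−V_dn)/(S_up−S_dn) = (47.3600−0.0000)/(200.6600−126.4000) = 0.6378. V = [p*·47.3600 + (1−p*)·0.0000]/1.08 = 26.1245. B = V − Δ·S = -74.6414.
Check: Δ(0,0)·S0 + B(0,0) = 26.1245 = V0.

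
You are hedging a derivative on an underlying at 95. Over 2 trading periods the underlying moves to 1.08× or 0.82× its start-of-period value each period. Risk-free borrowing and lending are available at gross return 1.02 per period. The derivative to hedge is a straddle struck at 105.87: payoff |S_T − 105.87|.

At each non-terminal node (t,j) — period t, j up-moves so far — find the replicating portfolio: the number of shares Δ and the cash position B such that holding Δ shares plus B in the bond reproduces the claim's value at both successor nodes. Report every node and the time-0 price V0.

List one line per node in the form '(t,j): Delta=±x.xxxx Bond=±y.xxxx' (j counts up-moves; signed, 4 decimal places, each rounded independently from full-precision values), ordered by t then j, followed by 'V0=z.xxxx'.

Under the risk-neutral measure, an up-move has probability p* = (R−d)/(u−d) = 0.7692 and values discount at R = 1.02.
At expiry t=2: V(2,0)=41.9920, V(2,1)=21.7380, V(2,2)=4.9380
(1,0): S=77.9000. Δ = (V_up−V_dn)/(S_up−S_dn) = (21.7380−41.9920)/(84.1320−63.8780) = -1.0000. V = [p*·21.7380 + (1−p*)·41.9920]/1.02 = 25.8941. B = V − Δ·S = 103.7941.
(1,1): S=102.6000. Δ = (V_up−V_dn)/(S_up−S_dn) = (4.9380−21.7380)/(110.8080−84.1320) = -0.6298. V = [p*·4.9380 + (1−p*)·21.7380]/1.02 = 8.6421. B = V − Δ·S = 73.2575.
(0,0): S=95.0000. Δ = (V_up−V_dn)/(S_up−S_dn) = (8.6421−25.8941)/(102.6000−77.9000) = -0.6985. V = [p*·8.6421 + (1−p*)·25.8941]/1.02 = 12.3758. B = V − Δ·S = 78.7298.
Check: Δ(0,0)·S0 + B(0,0) = 12.3758 = V0.

(0,0): Delta=-0.6985 Bond=78.7298
(1,0): Delta=-1.0000 Bond=103.7941
(1,1): Delta=-0.6298 Bond=73.2575
V0=12.3758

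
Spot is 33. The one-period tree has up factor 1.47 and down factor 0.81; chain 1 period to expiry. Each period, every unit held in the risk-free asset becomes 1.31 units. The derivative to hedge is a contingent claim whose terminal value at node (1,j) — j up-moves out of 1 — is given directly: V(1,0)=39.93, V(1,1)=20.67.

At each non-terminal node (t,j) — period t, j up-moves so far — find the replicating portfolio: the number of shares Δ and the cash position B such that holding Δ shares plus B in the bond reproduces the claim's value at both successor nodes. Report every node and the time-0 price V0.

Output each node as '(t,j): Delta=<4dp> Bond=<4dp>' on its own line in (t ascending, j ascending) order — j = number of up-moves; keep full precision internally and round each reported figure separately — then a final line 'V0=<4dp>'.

(0,0): Delta=-0.8843 Bond=48.5246
V0=19.3428

No-arbitrage ⇒ martingale measure with p* = (R−d)/(u−d) = 0.7576.
Payoff layer (t=1): V(1,0)=39.9300, V(1,1)=20.6700
  t=0,j=0: stock 33.0000 → up 48.5100 (V=20.6700), down 26.7300 (V=39.9300). Price 19.3428; hedge Δ=-0.8843, bond B=48.5246.
Each (Δ,B) replicates both successor values, so the strategy is self-financing and V0 is arbitrage-free.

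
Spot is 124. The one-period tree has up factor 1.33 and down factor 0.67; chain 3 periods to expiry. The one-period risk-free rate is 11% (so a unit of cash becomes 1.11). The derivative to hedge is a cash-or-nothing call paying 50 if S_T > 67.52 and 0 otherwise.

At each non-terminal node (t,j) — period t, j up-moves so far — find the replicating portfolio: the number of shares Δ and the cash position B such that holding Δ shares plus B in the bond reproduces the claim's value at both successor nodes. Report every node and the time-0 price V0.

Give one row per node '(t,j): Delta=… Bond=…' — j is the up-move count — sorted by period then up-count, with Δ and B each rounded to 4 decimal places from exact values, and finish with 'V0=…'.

(0,0): Delta=0.0551 Bond=28.3737
(1,0): Delta=0.2738 Bond=13.3221
(1,1): Delta=0.0000 Bond=40.5811
(2,0): Delta=1.3610 Bond=-45.7275
(2,1): Delta=0.0000 Bond=45.0450
(2,2): Delta=0.0000 Bond=45.0450
V0=35.2055

Under the risk-neutral measure, an up-move has probability p* = (R−d)/(u−d) = 0.6667 and values discount at R = 1.11.
Payoff layer (t=3): V(3,0)=0.0000, V(3,1)=50.0000, V(3,2)=50.0000, V(3,3)=50.0000
(2,0): S=55.6636. Δ = (V_up−V_dn)/(S_up−S_dn) = (50.0000−0.0000)/(74.0326−37.2946) = 1.3610. V = [p*·50.0000 + (1−p*)·0.0000]/1.11 = 30.0300. B = V − Δ·S = -45.7275.
(2,1): S=110.4964. Δ = (V_up−V_dn)/(S_up−S_dn) = (50.0000−50.0000)/(146.9602−74.0326) = 0.0000. V = [p*·50.0000 + (1−p*)·50.0000]/1.11 = 45.0450. B = V − Δ·S = 45.0450.
(2,2): S=219.3436. Δ = (V_up−V_dn)/(S_up−S_dn) = (50.0000−50.0000)/(291.7270−146.9602) = 0.0000. V = [p*·50.0000 + (1−p*)·50.0000]/1.11 = 45.0450. B = V − Δ·S = 45.0450.
(1,0): S=83.0800. Δ = (V_up−V_dn)/(S_up−S_dn) = (45.0450−30.0300)/(110.4964−55.6636) = 0.2738. V = [p*·45.0450 + (1−p*)·30.0300]/1.11 = 36.0721. B = V − Δ·S = 13.3221.
(1,1): S=164.9200. Δ = (V_up−V_dn)/(S_up−S_dn) = (45.0450−45.0450)/(219.3436−110.4964) = 0.0000. V = [p*·45.0450 + (1−p*)·45.0450]/1.11 = 40.5811. B = V − Δ·S = 40.5811.
(0,0): S=124.0000. Δ = (V_up−V_dn)/(S_up−S_dn) = (40.5811−36.0721)/(164.9200−83.0800) = 0.0551. V = [p*·40.5811 + (1−p*)·36.0721]/1.11 = 35.2055. B = V − Δ·S = 28.3737.
Check: Δ(0,0)·S0 + B(0,0) = 35.2055 = V0.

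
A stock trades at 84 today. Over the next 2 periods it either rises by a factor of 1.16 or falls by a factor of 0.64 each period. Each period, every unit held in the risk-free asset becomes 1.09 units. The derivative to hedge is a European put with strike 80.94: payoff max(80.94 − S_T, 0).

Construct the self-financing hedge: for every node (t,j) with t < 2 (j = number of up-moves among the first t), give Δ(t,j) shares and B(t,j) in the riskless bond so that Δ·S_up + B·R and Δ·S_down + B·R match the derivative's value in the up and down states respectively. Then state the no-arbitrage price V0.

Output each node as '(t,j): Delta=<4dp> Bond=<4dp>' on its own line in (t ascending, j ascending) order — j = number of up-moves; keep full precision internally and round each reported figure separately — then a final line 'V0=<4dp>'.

(0,0): Delta=-0.4167 Bond=39.3577
(1,0): Delta=-1.0000 Bond=74.2569
(1,1): Delta=-0.3667 Bond=38.0221
V0=4.3530

Under the risk-neutral measure, an up-move has probability p* = (R−d)/(u−d) = 0.8654 and values discount at R = 1.09.
At expiry t=2: V(2,0)=46.5336, V(2,1)=18.5784, V(2,2)=0.0000
(1,0): S=53.7600. Δ = (V_up−V_dn)/(S_up−S_dn) = (18.5784−46.5336)/(62.3616−34.4064) = -1.0000. V = [p*·18.5784 + (1−p*)·46.5336]/1.09 = 20.4969. B = V − Δ·S = 74.2569.
(1,1): S=97.4400. Δ = (V_up−V_dn)/(S_up−S_dn) = (0.0000−18.5784)/(113.0304−62.3616) = -0.3667. V = [p*·0.0000 + (1−p*)·18.5784]/1.09 = 2.2944. B = V − Δ·S = 38.0221.
(0,0): S=84.0000. Δ = (V_up−V_dn)/(S_up−S_dn) = (2.2944−20.4969)/(97.4400−53.7600) = -0.4167. V = [p*·2.2944 + (1−p*)·20.4969]/1.09 = 4.3530. B = V − Δ·S = 39.3577.
Check: Δ(0,0)·S0 + B(0,0) = 4.3530 = V0.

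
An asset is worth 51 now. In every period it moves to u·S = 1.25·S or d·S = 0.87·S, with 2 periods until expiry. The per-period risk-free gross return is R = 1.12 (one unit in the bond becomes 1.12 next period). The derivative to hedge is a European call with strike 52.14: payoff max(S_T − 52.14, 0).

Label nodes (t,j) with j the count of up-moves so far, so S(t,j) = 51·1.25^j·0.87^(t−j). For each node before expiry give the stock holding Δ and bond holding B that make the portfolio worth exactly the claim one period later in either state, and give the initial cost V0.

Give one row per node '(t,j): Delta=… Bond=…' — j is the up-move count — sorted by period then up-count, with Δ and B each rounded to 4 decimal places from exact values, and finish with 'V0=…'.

No-arbitrage ⇒ martingale measure with p* = (R−d)/(u−d) = 0.6579.
Terminal values V(2,·): V(2,0)=0.0000, V(2,1)=3.3225, V(2,2)=27.5475
Node (1,0) S=44.3700: V=(p*·3.3225+(1−p*)·0.0000)/1.12=1.9517; Δ=(3.3225−0.0000)/(55.4625−38.6019)=0.1971; B=V−Δ·S=-6.7918
Node (1,1) S=63.7500: V=(p*·27.5475+(1−p*)·3.3225)/1.12=17.1964; Δ=(27.5475−3.3225)/(79.6875−55.4625)=1.0000; B=V−Δ·S=-46.5536
Node (0,0) S=51.0000: V=(p*·17.1964+(1−p*)·1.9517)/1.12=10.6974; Δ=(17.1964−1.9517)/(63.7500−44.3700)=0.7866; B=V−Δ·S=-29.4204
The time-0 hedge costs 10.6974, which is the no-arbitrage price.

(0,0): Delta=0.7866 Bond=-29.4204
(1,0): Delta=0.1971 Bond=-6.7918
(1,1): Delta=1.0000 Bond=-46.5536
V0=10.6974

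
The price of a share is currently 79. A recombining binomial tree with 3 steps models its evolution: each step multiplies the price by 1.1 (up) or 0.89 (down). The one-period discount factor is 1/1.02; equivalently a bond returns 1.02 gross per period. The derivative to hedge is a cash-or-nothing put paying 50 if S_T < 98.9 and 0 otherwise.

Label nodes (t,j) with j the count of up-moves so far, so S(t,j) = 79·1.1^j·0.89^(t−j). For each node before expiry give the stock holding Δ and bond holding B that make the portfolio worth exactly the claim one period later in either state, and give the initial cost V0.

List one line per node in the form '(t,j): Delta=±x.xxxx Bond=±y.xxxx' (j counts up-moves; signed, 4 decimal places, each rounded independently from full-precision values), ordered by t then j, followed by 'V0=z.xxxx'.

Since d<R<u, set p* = (R−d)/(u−d) = 0.6190; price each node as the discounted p*-expectation of its children.
Payoff layer (t=3): V(3,0)=50.0000, V(3,1)=50.0000, V(3,2)=50.0000, V(3,3)=0.0000
(2,0): S=62.5759. Δ = (V_up−V_dn)/(S_up−S_dn) = (50.0000−50.0000)/(68.8335−55.6926) = 0.0000. V = [p*·50.0000 + (1−p*)·50.0000]/1.02 = 49.0196. B = V − Δ·S = 49.0196.
(2,1): S=77.3410. Δ = (V_up−V_dn)/(S_up−S_dn) = (50.0000−50.0000)/(85.0751−68.8335) = 0.0000. V = [p*·50.0000 + (1−p*)·50.0000]/1.02 = 49.0196. B = V − Δ·S = 49.0196.
(2,2): S=95.5900. Δ = (V_up−V_dn)/(S_up−S_dn) = (0.0000−50.0000)/(105.1490−85.0751) = -2.4908. V = [p*·0.0000 + (1−p*)·50.0000]/1.02 = 18.6741. B = V − Δ·S = 256.7694.
(1,0): S=70.3100. Δ = (V_up−V_dn)/(S_up−S_dn) = (49.0196−49.0196)/(77.3410−62.5759) = 0.0000. V = [p*·49.0196 + (1−p*)·49.0196]/1.02 = 48.0584. B = V − Δ·S = 48.0584.
(1,1): S=86.9000. Δ = (V_up−V_dn)/(S_up−S_dn) = (18.6741−49.0196)/(95.5900−77.3410) = -1.6629. V = [p*·18.6741 + (1−p*)·49.0196]/1.02 = 29.6415. B = V − Δ·S = 174.1437.
(0,0): S=79.0000. Δ = (V_up−V_dn)/(S_up−S_dn) = (29.6415−48.0584)/(86.9000−70.3100) = -1.1101. V = [p*·29.6415 + (1−p*)·48.0584]/1.02 = 35.9387. B = V − Δ·S = 123.6385.
Check: Δ(0,0)·S0 + B(0,0) = 35.9387 = V0.

(0,0): Delta=-1.1101 Bond=123.6385
(1,0): Delta=0.0000 Bond=48.0584
(1,1): Delta=-1.6629 Bond=174.1437
(2,0): Delta=0.0000 Bond=49.0196
(2,1): Delta=0.0000 Bond=49.0196
(2,2): Delta=-2.4908 Bond=256.7694
V0=35.9387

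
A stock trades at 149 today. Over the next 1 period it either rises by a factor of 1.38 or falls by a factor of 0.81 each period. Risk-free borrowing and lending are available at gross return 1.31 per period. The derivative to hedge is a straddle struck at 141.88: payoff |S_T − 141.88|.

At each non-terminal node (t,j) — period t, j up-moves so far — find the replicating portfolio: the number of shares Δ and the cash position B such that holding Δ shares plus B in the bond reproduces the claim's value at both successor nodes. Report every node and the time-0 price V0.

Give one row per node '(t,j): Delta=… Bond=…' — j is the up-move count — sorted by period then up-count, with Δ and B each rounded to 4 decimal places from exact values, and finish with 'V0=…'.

Risk-neutral probability p* = (R−d)/(u−d) = (1.31−0.81)/(1.38−0.81) = 0.8772.
Terminal values V(1,·): V(1,0)=21.1900, V(1,1)=63.7400
(0,0): S=149.0000. Δ = (V_up−V_dn)/(S_up−S_dn) = (63.7400−21.1900)/(205.6200−120.6900) = 0.5010. V = [p*·63.7400 + (1−p*)·21.1900]/1.31 = 44.6676. B = V − Δ·S = -29.9815.
Root portfolio cost Δ·149+B reproduces V0=44.6676.

(0,0): Delta=0.5010 Bond=-29.9815
V0=44.6676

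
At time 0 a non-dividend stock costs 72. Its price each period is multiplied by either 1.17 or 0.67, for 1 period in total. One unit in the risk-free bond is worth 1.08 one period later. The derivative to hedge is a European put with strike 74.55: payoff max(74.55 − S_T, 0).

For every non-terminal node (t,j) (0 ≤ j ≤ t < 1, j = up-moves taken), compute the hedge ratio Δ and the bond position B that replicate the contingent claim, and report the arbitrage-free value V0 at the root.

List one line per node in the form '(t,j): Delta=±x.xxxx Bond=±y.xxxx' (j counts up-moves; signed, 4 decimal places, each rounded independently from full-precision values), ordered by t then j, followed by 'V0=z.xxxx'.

Risk-neutral probability p* = (R−d)/(u−d) = (1.08−0.67)/(1.17−0.67) = 0.8200.
At expiry t=1: V(1,0)=26.3100, V(1,1)=0.0000
  t=0,j=0: stock 72.0000 → up 84.2400 (V=0.0000), down 48.2400 (V=26.3100). Price 4.3850; hedge Δ=-0.7308, bond B=57.0050.
Self-financing check: at every node Δ·S+B equals the discounted successor values.

(0,0): Delta=-0.7308 Bond=57.0050
V0=4.3850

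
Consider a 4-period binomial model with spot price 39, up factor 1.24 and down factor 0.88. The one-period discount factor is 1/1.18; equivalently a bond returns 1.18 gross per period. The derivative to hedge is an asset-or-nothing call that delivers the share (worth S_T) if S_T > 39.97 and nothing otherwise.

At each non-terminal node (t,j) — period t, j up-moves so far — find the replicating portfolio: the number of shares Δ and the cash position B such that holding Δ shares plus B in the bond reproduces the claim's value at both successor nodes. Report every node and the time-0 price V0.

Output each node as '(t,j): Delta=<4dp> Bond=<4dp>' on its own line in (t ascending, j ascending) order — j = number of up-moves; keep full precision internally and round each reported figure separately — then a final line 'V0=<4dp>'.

(0,0): Delta=1.0973 Bond=-4.0660
(1,0): Delta=1.5167 Bond=-19.1913
(1,1): Delta=1.0378 Bond=-1.9191
(2,0): Delta=3.0163 Bond=-67.9373
(2,1): Delta=1.3038 Bond=-13.5875
(2,2): Delta=1.0000 Bond=0.0000
(3,0): Delta=0.0000 Bond=0.0000
(3,1): Delta=3.4444 Bond=-96.1992
(3,2): Delta=1.0000 Bond=0.0000
(3,3): Delta=1.0000 Bond=0.0000
V0=38.7284

Risk-neutral probability p* = (R−d)/(u−d) = (1.18−0.88)/(1.24−0.88) = 0.8333.
Terminal payoffs: V(4,0)=0.0000, V(4,1)=0.0000, V(4,2)=46.4380, V(4,3)=65.4353, V(4,4)=92.2043
(3,0): S=26.5774. Δ = (V_up−V_dn)/(S_up−S_dn) = (0.0000−0.0000)/(32.9560−23.3881) = 0.0000. V = [p*·0.0000 + (1−p*)·0.0000]/1.18 = 0.0000. B = V − Δ·S = 0.0000.
(3,1): S=37.4500. Δ = (V_up−V_dn)/(S_up−S_dn) = (46.4380−0.0000)/(46.4380−32.9560) = 3.4444. V = [p*·46.4380 + (1−p*)·0.0000]/1.18 = 32.7952. B = V − Δ·S = -96.1992.
(3,2): S=52.7704. Δ = (V_up−V_dn)/(S_up−S_dn) = (65.4353−46.4380)/(65.4353−46.4380) = 1.0000. V = [p*·65.4353 + (1−p*)·46.4380]/1.18 = 52.7704. B = V − Δ·S = 0.0000.
(3,3): S=74.3583. Δ = (V_up−V_dn)/(S_up−S_dn) = (92.2043−65.4353)/(92.2043−65.4353) = 1.0000. V = [p*·92.2043 + (1−p*)·65.4353]/1.18 = 74.3583. B = V − Δ·S = 0.0000.
(2,0): S=30.2016. Δ = (V_up−V_dn)/(S_up−S_dn) = (32.7952−0.0000)/(37.4500−26.5774) = 3.0163. V = [p*·32.7952 + (1−p*)·0.0000]/1.18 = 23.1604. B = V − Δ·S = -67.9373.
(2,1): S=42.5568. Δ = (V_up−V_dn)/(S_up−S_dn) = (52.7704−32.7952)/(52.7704−37.4500) = 1.3038. V = [p*·52.7704 + (1−p*)·32.7952]/1.18 = 41.8993. B = V − Δ·S = -13.5875.
(2,2): S=59.9664. Δ = (V_up−V_dn)/(S_up−S_dn) = (74.3583−52.7704)/(74.3583−52.7704) = 1.0000. V = [p*·74.3583 + (1−p*)·52.7704]/1.18 = 59.9664. B = V − Δ·S = 0.0000.
(1,0): S=34.3200. Δ = (V_up−V_dn)/(S_up−S_dn) = (41.8993−23.1604)/(42.5568−30.2016) = 1.5167. V = [p*·41.8993 + (1−p*)·23.1604]/1.18 = 32.8612. B = V − Δ·S = -19.1913.
(1,1): S=48.3600. Δ = (V_up−V_dn)/(S_up−S_dn) = (59.9664−41.8993)/(59.9664−42.5568) = 1.0378. V = [p*·59.9664 + (1−p*)·41.8993]/1.18 = 48.2671. B = V − Δ·S = -1.9191.
(0,0): S=39.0000. Δ = (V_up−V_dn)/(S_up−S_dn) = (48.2671−32.8612)/(48.3600−34.3200) = 1.0973. V = [p*·48.2671 + (1−p*)·32.8612]/1.18 = 38.7284. B = V − Δ·S = -4.0660.
The time-0 hedge costs 38.7284, which is the no-arbitrage price.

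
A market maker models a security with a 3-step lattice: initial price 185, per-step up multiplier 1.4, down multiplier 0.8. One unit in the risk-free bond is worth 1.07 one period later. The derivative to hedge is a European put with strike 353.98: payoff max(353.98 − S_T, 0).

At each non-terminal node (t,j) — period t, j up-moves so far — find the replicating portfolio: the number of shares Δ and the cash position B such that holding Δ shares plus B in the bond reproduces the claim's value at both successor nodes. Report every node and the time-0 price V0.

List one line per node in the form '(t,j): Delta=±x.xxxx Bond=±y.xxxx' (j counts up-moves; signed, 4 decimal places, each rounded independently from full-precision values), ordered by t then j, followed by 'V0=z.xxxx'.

(0,0): Delta=-0.7552 Bond=255.0864
(1,0): Delta=-1.0000 Bond=309.1798
(1,1): Delta=-0.5841 Bond=228.6523
(2,0): Delta=-1.0000 Bond=330.8224
(2,1): Delta=-1.0000 Bond=330.8224
(2,2): Delta=-0.2937 Bond=139.3458
V0=115.3831

Since d<R<u, set p* = (R−d)/(u−d) = 0.4500; price each node as the discounted p*-expectation of its children.
Terminal payoffs: V(3,0)=259.2600, V(3,1)=188.2200, V(3,2)=63.9000, V(3,3)=0.0000
  t=2,j=0: stock 118.4000 → up 165.7600 (V=188.2200), down 94.7200 (V=259.2600). Price 212.4224; hedge Δ=-1.0000, bond B=330.8224.
  t=2,j=1: stock 207.2000 → up 290.0800 (V=63.9000), down 165.7600 (V=188.2200). Price 123.6224; hedge Δ=-1.0000, bond B=330.8224.
  t=2,j=2: stock 362.6000 → up 507.6400 (V=0.0000), down 290.0800 (V=63.9000). Price 32.8458; hedge Δ=-0.2937, bond B=139.3458.
  t=1,j=0: stock 148.0000 → up 207.2000 (V=123.6224), down 118.4000 (V=212.4224). Price 161.1798; hedge Δ=-1.0000, bond B=309.1798.
  t=1,j=1: stock 259.0000 → up 362.6000 (V=32.8458), down 207.2000 (V=123.6224). Price 77.3579; hedge Δ=-0.5841, bond B=228.6523.
  t=0,j=0: stock 185.0000 → up 259.0000 (V=77.3579), down 148.0000 (V=161.1798). Price 115.3831; hedge Δ=-0.7552, bond B=255.0864.
Self-financing check: at every node Δ·S+B equals the discounted successor values.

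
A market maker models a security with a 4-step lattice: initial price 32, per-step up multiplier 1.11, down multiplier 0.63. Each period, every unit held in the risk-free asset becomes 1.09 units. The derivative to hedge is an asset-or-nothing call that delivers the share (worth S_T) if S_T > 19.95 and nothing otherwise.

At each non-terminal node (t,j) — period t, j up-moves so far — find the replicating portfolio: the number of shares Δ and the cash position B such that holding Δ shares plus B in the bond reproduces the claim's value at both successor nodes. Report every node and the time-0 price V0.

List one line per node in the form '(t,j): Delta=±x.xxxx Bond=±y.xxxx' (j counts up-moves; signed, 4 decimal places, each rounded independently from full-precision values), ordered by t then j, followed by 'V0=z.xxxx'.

(0,0): Delta=1.0886 Bond=-2.9430
(1,0): Delta=2.2025 Bond=-25.6633
(1,1): Delta=1.0611 Bond=-2.2316
(2,0): Delta=0.0000 Bond=0.0000
(2,1): Delta=2.2568 Bond=-29.1892
(2,2): Delta=1.0316 Bond=-1.2691
(3,0): Delta=0.0000 Bond=0.0000
(3,1): Delta=0.0000 Bond=0.0000
(3,2): Delta=2.3125 Bond=-33.1996
(3,3): Delta=1.0000 Bond=0.0000
V0=31.8922

No-arbitrage ⇒ martingale measure with p* = (R−d)/(u−d) = 0.9583.
At expiry t=4: V(4,0)=0.0000, V(4,1)=0.0000, V(4,2)=0.0000, V(4,3)=27.5714, V(4,4)=48.5783
(3,0): S=8.0015. Δ = (V_up−V_dn)/(S_up−S_dn) = (0.0000−0.0000)/(8.8817−5.0409) = 0.0000. V = [p*·0.0000 + (1−p*)·0.0000]/1.09 = 0.0000. B = V − Δ·S = 0.0000.
(3,1): S=14.0979. Δ = (V_up−V_dn)/(S_up−S_dn) = (0.0000−0.0000)/(15.6487−8.8817) = 0.0000. V = [p*·0.0000 + (1−p*)·0.0000]/1.09 = 0.0000. B = V − Δ·S = 0.0000.
(3,2): S=24.8391. Δ = (V_up−V_dn)/(S_up−S_dn) = (27.5714−0.0000)/(27.5714−15.6487) = 2.3125. V = [p*·27.5714 + (1−p*)·0.0000]/1.09 = 24.2409. B = V − Δ·S = -33.1996.
(3,3): S=43.7642. Δ = (V_up−V_dn)/(S_up−S_dn) = (48.5783−27.5714)/(48.5783−27.5714) = 1.0000. V = [p*·48.5783 + (1−p*)·27.5714]/1.09 = 43.7642. B = V − Δ·S = 0.0000.
(2,0): S=12.7008. Δ = (V_up−V_dn)/(S_up−S_dn) = (0.0000−0.0000)/(14.0979−8.0015) = 0.0000. V = [p*·0.0000 + (1−p*)·0.0000]/1.09 = 0.0000. B = V − Δ·S = 0.0000.
(2,1): S=22.3776. Δ = (V_up−V_dn)/(S_up−S_dn) = (24.2409−0.0000)/(24.8391−14.0979) = 2.2568. V = [p*·24.2409 + (1−p*)·0.0000]/1.09 = 21.3128. B = V − Δ·S = -29.1892.
(2,2): S=39.4272. Δ = (V_up−V_dn)/(S_up−S_dn) = (43.7642−24.2409)/(43.7642−24.8391) = 1.0316. V = [p*·43.7642 + (1−p*)·24.2409]/1.09 = 39.4043. B = V − Δ·S = -1.2691.
(1,0): S=20.1600. Δ = (V_up−V_dn)/(S_up−S_dn) = (21.3128−0.0000)/(22.3776−12.7008) = 2.2025. V = [p*·21.3128 + (1−p*)·0.0000]/1.09 = 18.7383. B = V − Δ·S = -25.6633.
(1,1): S=35.5200. Δ = (V_up−V_dn)/(S_up−S_dn) = (39.4043−21.3128)/(39.4272−22.3776) = 1.0611. V = [p*·39.4043 + (1−p*)·21.3128]/1.09 = 35.4592. B = V − Δ·S = -2.2316.
(0,0): S=32.0000. Δ = (V_up−V_dn)/(S_up−S_dn) = (35.4592−18.7383)/(35.5200−20.1600) = 1.0886. V = [p*·35.4592 + (1−p*)·18.7383]/1.09 = 31.8922. B = V − Δ·S = -2.9430.
Each (Δ,B) replicates both successor values, so the strategy is self-financing and V0 is arbitrage-free.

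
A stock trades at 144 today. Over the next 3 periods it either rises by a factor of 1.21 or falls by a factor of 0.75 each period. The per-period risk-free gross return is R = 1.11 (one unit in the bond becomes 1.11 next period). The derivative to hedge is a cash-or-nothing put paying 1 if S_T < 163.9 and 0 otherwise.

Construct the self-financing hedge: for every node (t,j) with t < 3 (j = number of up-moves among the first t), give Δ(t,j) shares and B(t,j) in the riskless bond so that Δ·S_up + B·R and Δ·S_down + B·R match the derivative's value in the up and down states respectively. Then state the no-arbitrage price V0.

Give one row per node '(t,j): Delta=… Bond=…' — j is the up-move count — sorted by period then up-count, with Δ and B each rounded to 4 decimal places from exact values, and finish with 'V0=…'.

No-arbitrage ⇒ martingale measure with p* = (R−d)/(u−d) = 0.7826.
At expiry t=3: V(3,0)=1.0000, V(3,1)=1.0000, V(3,2)=1.0000, V(3,3)=0.0000
Node (2,0) S=81.0000: V=(p*·1.0000+(1−p*)·1.0000)/1.11=0.9009; Δ=(1.0000−1.0000)/(98.0100−60.7500)=0.0000; B=V−Δ·S=0.9009
Node (2,1) S=130.6800: V=(p*·1.0000+(1−p*)·1.0000)/1.11=0.9009; Δ=(1.0000−1.0000)/(158.1228−98.0100)=0.0000; B=V−Δ·S=0.9009
Node (2,2) S=210.8304: V=(p*·0.0000+(1−p*)·1.0000)/1.11=0.1958; Δ=(0.0000−1.0000)/(255.1048−158.1228)=-0.0103; B=V−Δ·S=2.3698
Node (1,0) S=108.0000: V=(p*·0.9009+(1−p*)·0.9009)/1.11=0.8116; Δ=(0.9009−0.9009)/(130.6800−81.0000)=0.0000; B=V−Δ·S=0.8116
Node (1,1) S=174.2400: V=(p*·0.1958+(1−p*)·0.9009)/1.11=0.3145; Δ=(0.1958−0.9009)/(210.8304−130.6800)=-0.0088; B=V−Δ·S=1.8472
Node (0,0) S=144.0000: V=(p*·0.3145+(1−p*)·0.8116)/1.11=0.3807; Δ=(0.3145−0.8116)/(174.2400−108.0000)=-0.0075; B=V−Δ·S=1.4614
Root portfolio cost Δ·144+B reproduces V0=0.3807.

(0,0): Delta=-0.0075 Bond=1.4614
(1,0): Delta=0.0000 Bond=0.8116
(1,1): Delta=-0.0088 Bond=1.8472
(2,0): Delta=0.0000 Bond=0.9009
(2,1): Delta=0.0000 Bond=0.9009
(2,2): Delta=-0.0103 Bond=2.3698
V0=0.3807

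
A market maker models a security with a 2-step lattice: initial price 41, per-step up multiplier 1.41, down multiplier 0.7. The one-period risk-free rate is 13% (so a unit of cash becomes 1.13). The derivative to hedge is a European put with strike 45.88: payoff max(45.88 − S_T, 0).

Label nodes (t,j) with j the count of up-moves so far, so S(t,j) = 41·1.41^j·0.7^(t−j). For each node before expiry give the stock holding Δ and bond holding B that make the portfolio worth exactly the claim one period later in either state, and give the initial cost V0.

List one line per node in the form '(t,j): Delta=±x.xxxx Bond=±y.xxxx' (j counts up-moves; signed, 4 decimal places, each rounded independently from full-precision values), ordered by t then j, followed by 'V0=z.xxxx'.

(0,0): Delta=-0.3440 Bond=19.2685
(1,0): Delta=-1.0000 Bond=40.6018
(1,1): Delta=-0.1319 Bond=9.5131
V0=5.1662

The replicating-portfolio and risk-neutral prices coincide; use p* = (1.13−0.7)/(1.41−0.7) = 0.6056 for the latter.
Terminal payoffs: V(2,0)=25.7900, V(2,1)=5.4130, V(2,2)=0.0000
Node (1,0) S=28.7000: V=(p*·5.4130+(1−p*)·25.7900)/1.13=11.9018; Δ=(5.4130−25.7900)/(40.4670−20.0900)=-1.0000; B=V−Δ·S=40.6018
Node (1,1) S=57.8100: V=(p*·0.0000+(1−p*)·5.4130)/1.13=1.8891; Δ=(0.0000−5.4130)/(81.5121−40.4670)=-0.1319; B=V−Δ·S=9.5131
Node (0,0) S=41.0000: V=(p*·1.8891+(1−p*)·11.9018)/1.13=5.1662; Δ=(1.8891−11.9018)/(57.8100−28.7000)=-0.3440; B=V−Δ·S=19.2685
Each (Δ,B) replicates both successor values, so the strategy is self-financing and V0 is arbitrage-free.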